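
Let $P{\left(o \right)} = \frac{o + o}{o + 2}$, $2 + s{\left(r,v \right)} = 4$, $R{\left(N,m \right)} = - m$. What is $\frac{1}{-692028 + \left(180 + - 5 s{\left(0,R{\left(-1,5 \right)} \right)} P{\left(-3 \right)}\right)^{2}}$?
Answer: $- \frac{1}{677628} \approx -1.4757 \cdot 10^{-6}$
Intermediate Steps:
$s{\left(r,v \right)} = 2$ ($s{\left(r,v \right)} = -2 + 4 = 2$)
$P{\left(o \right)} = \frac{2 o}{2 + o}$
$\frac{1}{-692028 + \left(180 + - 5 s{\left(0,R{\left(-1,5 \right)} \right)} P{\left(-3 \right)}\right)^{2}} = \frac{1}{-692028 + \left(180 + \left(-5\right) 2 \cdot 2 \left(-3\right) \frac{1}{2 - 3}\right)^{2}} = \frac{1}{-692028 + \left(180 - 10 \cdot 2 \left(-3\right) \frac{1}{-1}\right)^{2}} = \frac{1}{-692028 + \left(180 - 10 \cdot 2 \left(-3\right) \left(-1\right)\right)^{2}} = \frac{1}{-692028 + \left(180 - 60\right)^{2}} = \frac{1}{-692028 + 120^{2}} = \frac{1}{-692028 + 14400} = \frac{1}{-677628} = - \frac{1}{677628}$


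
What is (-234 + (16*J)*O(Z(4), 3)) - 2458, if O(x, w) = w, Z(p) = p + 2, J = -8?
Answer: -3076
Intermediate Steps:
Z(p) = 2 + p
(-234 + (16*J)*O(Z(4), 3)) - 2458 = (-234 + (16*(-8))*3) - 2458 = (-234 - 128*3) - 2458 = (-234 - 384) - 2458 = -618 - 2458 = -3076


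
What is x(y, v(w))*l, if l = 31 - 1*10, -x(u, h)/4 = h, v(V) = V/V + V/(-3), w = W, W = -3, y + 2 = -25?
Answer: -168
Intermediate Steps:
y = -27 (y = -2 - 25 = -27)
w = -3
v(V) = 1 - V/3 (v(V) = 1 + V*(-⅓) = 1 - V/3)
x(u, h) = -4*h
l = 21 (l = 31 - 10 = 21)
x(y, v(w))*l = -4*(1 - ⅓*(-3))*21 = -4*(1 + 1)*21 = -4*2*21 = -8*21 = -168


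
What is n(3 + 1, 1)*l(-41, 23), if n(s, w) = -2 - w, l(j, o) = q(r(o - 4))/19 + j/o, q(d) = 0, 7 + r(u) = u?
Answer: 123/23 ≈ 5.3478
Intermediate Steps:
r(u) = -7 + u
l(j, o) = j/o (l(j, o) = 0/19 + j/o = 0*(1/19) + j/o = 0 + j/o = j/o)
n(3 + 1, 1)*l(-41, 23) = (-2 - 1*1)*(-41/23) = (-2 - 1)*(-41*1/23) = -3*(-41/23) = 123/23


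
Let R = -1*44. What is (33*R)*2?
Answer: -2904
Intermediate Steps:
R = -44
(33*R)*2 = (33*(-44))*2 = -1452*2 = -2904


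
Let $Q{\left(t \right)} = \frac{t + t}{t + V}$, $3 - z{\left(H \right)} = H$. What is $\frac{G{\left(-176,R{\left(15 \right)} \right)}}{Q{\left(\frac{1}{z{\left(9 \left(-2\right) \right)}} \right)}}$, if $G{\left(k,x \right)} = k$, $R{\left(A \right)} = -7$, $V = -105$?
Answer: $193952$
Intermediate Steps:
$z{\left(H \right)} = 3 - H$
$Q{\left(t \right)} = \frac{2 t}{-105 + t}$ ($Q{\left(t \right)} = \frac{t + t}{t - 105} = \frac{2 t}{-105 + t}$)
$\frac{G{\left(-176,R{\left(15 \right)} \right)}}{Q{\left(\frac{1}{z{\left(9 \left(-2\right) \right)}} \right)}} = - \frac{176}{2 \frac{1}{3 - 9 \left(-2\right)} \frac{1}{-105 + \frac{1}{3 - 9 \left(-2\right)}}} = - \frac{176}{2 \frac{1}{3 - -18} \frac{1}{-105 + \frac{1}{3 - -18}}} = - \frac{176}{2 \frac{1}{3 + 18} \frac{1}{-105 + \frac{1}{3 + 18}}} = - \frac{176}{2 \cdot \frac{1}{21} \frac{1}{-105 + \frac{1}{21}}} = - \frac{176}{2 \cdot \frac{1}{21} \frac{1}{- \frac{2204}{21}}} = - \frac{176}{2 \cdot \frac{1}{21} \left(- \frac{21}{2204}\right)} = - \frac{176}{- \frac{1}{1102}} = \left(-176\right) \left(-1102\right) = 193952$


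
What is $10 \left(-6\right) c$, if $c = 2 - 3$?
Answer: $60$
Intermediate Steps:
$c = -1$ ($c = 2 - 3 = -1$)
$10 \left(-6\right) c = 10 \left(-6\right) \left(-1\right) = \left(-60\right) \left(-1\right) = 60$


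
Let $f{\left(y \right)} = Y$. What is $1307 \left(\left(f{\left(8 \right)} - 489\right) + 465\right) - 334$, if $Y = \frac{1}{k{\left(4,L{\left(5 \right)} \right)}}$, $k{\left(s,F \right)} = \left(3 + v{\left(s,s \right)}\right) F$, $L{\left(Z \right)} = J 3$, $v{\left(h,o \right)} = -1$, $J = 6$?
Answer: $- \frac{1139965}{36} \approx -31666.0$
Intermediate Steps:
$L{\left(Z \right)} = 18$ ($L{\left(Z \right)} = 6 \cdot 3 = 18$)
$k{\left(s,F \right)} = 2 F$ ($k{\left(s,F \right)} = \left(3 - 1\right) F = 2 F$)
$Y = \frac{1}{36}$ ($Y = \frac{1}{2 \cdot 18} = \frac{1}{36} \approx 0.027778$)
$f{\left(y \right)} = \frac{1}{36}$
$1307 \left(\left(f{\left(8 \right)} - 489\right) + 465\right) - 334 = 1307 \left(\left(\frac{1}{36} - 489\right) + 465\right) - 334 = 1307 \left(- \frac{17603}{36} + 465\right) - 334 = 1307 \left(- \frac{863}{36}\right) - 334 = - \frac{1127941}{36} - 334 = - \frac{1139965}{36}$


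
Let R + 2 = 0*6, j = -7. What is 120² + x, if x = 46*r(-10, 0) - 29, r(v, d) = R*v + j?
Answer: 14969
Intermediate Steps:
R = -2 (R = -2 + 0*6 = -2 + 0 = -2)
r(v, d) = -7 - 2*v (r(v, d) = -2*v - 7 = -7 - 2*v)
x = 569 (x = 46*(-7 - 2*(-10)) - 29 = 46*(-7 + 20) - 29 = 46*13 - 29 = 598 - 29 = 569)
120² + x = 120² + 569 = 14400 + 569 = 14969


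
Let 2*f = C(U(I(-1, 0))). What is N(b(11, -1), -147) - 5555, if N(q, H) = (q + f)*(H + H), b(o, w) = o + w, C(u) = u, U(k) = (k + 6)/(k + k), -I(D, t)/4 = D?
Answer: -34715/4 ≈ -8678.8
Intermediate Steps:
I(D, t) = -4*D
U(k) = (6 + k)/(2*k) (U(k) = (6 + k)/((2*k)) = (6 + k)*(1/(2*k)) = (6 + k)/(2*k))
f = 5/8 (f = ((6 - 4*(-1))/(2*((-4*(-1)))))/2 = ((½)*(6 + 4)/4)/2 = ((½)*(¼)*10)/2 = (½)*(5/4) = 5/8 ≈ 0.62500)
N(q, H) = 2*H*(5/8 + q) (N(q, H) = (q + 5/8)*(H + H) = (5/8 + q)*(2*H) = 2*H*(5/8 + q))
N(b(11, -1), -147) - 5555 = (¼)*(-147)*(5 + 8*(11 - 1)) - 5555 = (¼)*(-147)*(5 + 8*10) - 5555 = (¼)*(-147)*(5 + 80) - 5555 = (¼)*(-147)*85 - 5555 = -12495/4 - 5555 = -34715/4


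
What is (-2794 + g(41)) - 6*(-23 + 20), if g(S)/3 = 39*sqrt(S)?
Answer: -2776 + 117*sqrt(41) ≈ -2026.8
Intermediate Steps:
g(S) = 117*sqrt(S) (g(S) = 3*(39*sqrt(S)) = 117*sqrt(S))
(-2794 + g(41)) - 6*(-23 + 20) = (-2794 + 117*sqrt(41)) - 6*(-23 + 20) = (-2794 + 117*sqrt(41)) - 6*(-3) = (-2794 + 117*sqrt(41)) + 18 = -2776 + 117*sqrt(41)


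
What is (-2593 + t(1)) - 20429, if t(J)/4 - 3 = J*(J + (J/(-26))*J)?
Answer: -299080/13 ≈ -23006.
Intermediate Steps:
t(J) = 12 + 4*J*(J - J²/26) (t(J) = 12 + 4*(J*(J + (J/(-26))*J)) = 12 + 4*(J*(J + (J*(-1/26))*J)) = 12 + 4*(J*(J + (-J/26)*J)) = 12 + 4*(J*(J - J²/26)) = 12 + 4*J*(J - J²/26))
(-2593 + t(1)) - 20429 = (-2593 + (12 + 4*1² - 2/13*1³)) - 20429 = (-2593 + (12 + 4*1 - 2/13*1)) - 20429 = (-2593 + (12 + 4 - 2/13)) - 20429 = (-2593 + 206/13) - 20429 = -33503/13 - 20429 = -299080/13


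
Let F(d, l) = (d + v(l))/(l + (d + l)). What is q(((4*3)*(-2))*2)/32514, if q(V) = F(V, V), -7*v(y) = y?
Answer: 1/113799 ≈ 8.7874e-6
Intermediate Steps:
v(y) = -y/7
F(d, l) = (d - l/7)/(d + 2*l) (F(d, l) = (d - l/7)/(l + (d + l)) = (d - l/7)/(d + 2*l))
q(V) = 2/7 (q(V) = (V - V/7)/(V + 2*V) = (6*V/7)/((3*V)) = (1/(3*V))*(6*V/7) = 2/7)
q(((4*3)*(-2))*2)/32514 = (2/7)/32514 = (2/7)*(1/32514) = 1/113799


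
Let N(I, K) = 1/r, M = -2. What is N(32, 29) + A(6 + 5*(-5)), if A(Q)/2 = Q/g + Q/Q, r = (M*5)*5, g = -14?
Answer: 1643/350 ≈ 4.6943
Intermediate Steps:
r = -50 (r = -2*5*5 = -10*5 = -50)
N(I, K) = -1/50 (N(I, K) = 1/(-50) = -1/50)
A(Q) = 2 - Q/7 (A(Q) = 2*(Q/(-14) + Q/Q) = 2*(Q*(-1/14) + 1) = 2*(-Q/14 + 1) = 2*(1 - Q/14) = 2 - Q/7)
N(32, 29) + A(6 + 5*(-5)) = -1/50 + (2 - (6 + 5*(-5))/7) = -1/50 + (2 - (6 - 25)/7) = -1/50 + (2 - 1/7*(-19)) = -1/50 + (2 + 19/7) = -1/50 + 33/7 = 1643/350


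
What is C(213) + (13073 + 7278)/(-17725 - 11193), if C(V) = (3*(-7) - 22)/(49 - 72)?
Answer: 775401/665114 ≈ 1.1658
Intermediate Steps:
C(V) = 43/23 (C(V) = (-21 - 22)/(-23) = -43*(-1/23) = 43/23)
C(213) + (13073 + 7278)/(-17725 - 11193) = 43/23 + (13073 + 7278)/(-17725 - 11193) = 43/23 + 20351/(-28918) = 43/23 + 20351*(-1/28918) = 43/23 - 20351/28918 = 775401/665114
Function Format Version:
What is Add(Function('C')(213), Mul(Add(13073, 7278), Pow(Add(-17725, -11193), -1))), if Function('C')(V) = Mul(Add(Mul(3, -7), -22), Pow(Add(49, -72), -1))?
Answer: Rational(775401, 665114) ≈ 1.1658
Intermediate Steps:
Function('C')(V) = Rational(43, 23) (Function('C')(V) = Mul(Add(-21, -22), Pow(-23, -1)) = Mul(-43, Rational(-1, 23)) = Rational(43, 23))
Add(Function('C')(213), Mul(Add(13073, 7278), Pow(Add(-17725, -11193), -1))) = Add(Rational(43, 23), Mul(Add(13073, 7278), Pow(Add(-17725, -11193), -1))) = Add(Rational(43, 23), Mul(20351, Pow(-28918, -1))) = Add(Rational(43, 23), Mul(20351, Rational(-1, 28918))) = Add(Rational(43, 23), Rational(-20351, 28918)) = Rational(775401, 665114)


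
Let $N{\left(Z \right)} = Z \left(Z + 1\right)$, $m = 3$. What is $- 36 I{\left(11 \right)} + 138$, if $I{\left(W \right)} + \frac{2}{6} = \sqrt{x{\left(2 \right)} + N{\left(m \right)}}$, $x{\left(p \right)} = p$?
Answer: $150 - 36 \sqrt{14} \approx 15.3$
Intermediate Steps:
$N{\left(Z \right)} = Z \left(1 + Z\right)$
$I{\left(W \right)} = - \frac{1}{3} + \sqrt{14}$ ($I{\left(W \right)} = - \frac{1}{3} + \sqrt{2 + 3 \left(1 + 3\right)} = - \frac{1}{3} + \sqrt{2 + 3 \cdot 4} = - \frac{1}{3} + \sqrt{2 + 12} = - \frac{1}{3} + \sqrt{14}$)
$- 36 I{\left(11 \right)} + 138 = - 36 \left(- \frac{1}{3} + \sqrt{14}\right) + 138 = \left(12 - 36 \sqrt{14}\right) + 138 = 150 - 36 \sqrt{14}$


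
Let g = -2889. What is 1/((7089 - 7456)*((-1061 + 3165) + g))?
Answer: 1/288095 ≈ 3.4711e-6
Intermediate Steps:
1/((7089 - 7456)*((-1061 + 3165) + g)) = 1/((7089 - 7456)*((-1061 + 3165) - 2889)) = 1/((-367)*(2104 - 2889)) = -1/367/(-785) = -1/367*(-1/785) = 1/288095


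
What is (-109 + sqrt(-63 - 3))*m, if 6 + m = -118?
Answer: 13516 - 124*I*sqrt(66) ≈ 13516.0 - 1007.4*I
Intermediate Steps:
m = -124 (m = -6 - 118 = -124)
(-109 + sqrt(-63 - 3))*m = (-109 + sqrt(-63 - 3))*(-124) = (-109 + sqrt(-66))*(-124) = (-109 + I*sqrt(66))*(-124) = 13516 - 124*I*sqrt(66)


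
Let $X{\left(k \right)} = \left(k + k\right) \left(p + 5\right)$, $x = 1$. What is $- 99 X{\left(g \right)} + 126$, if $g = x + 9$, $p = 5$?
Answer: $-19674$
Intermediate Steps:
$g = 10$ ($g = 1 + 9 = 10$)
$X{\left(k \right)} = 20 k$ ($X{\left(k \right)} = \left(k + k\right) \left(5 + 5\right) = 2 k 10 = 20 k$)
$- 99 X{\left(g \right)} + 126 = - 99 \cdot 20 \cdot 10 + 126 = \left(-99\right) 200 + 126 = -19800 + 126 = -19674$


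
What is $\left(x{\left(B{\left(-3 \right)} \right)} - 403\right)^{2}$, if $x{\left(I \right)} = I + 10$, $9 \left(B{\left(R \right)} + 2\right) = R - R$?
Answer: $156025$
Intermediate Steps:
$B{\left(R \right)} = -2$ ($B{\left(R \right)} = -2 + \frac{R - R}{9} = -2 + \frac{1}{9} \cdot 0 = -2 + 0 = -2$)
$x{\left(I \right)} = 10 + I$
$\left(x{\left(B{\left(-3 \right)} \right)} - 403\right)^{2} = \left(\left(10 - 2\right) - 403\right)^{2} = \left(8 - 403\right)^{2} = \left(-395\right)^{2} = 156025$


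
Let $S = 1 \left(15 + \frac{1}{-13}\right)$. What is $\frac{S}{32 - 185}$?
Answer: $- \frac{194}{1989} \approx -0.097536$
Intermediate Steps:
$S = \frac{194}{13}$ ($S = 1 \left(15 - \frac{1}{13}\right) = 1 \cdot \frac{194}{13} = \frac{194}{13} \approx 14.923$)
$\frac{S}{32 - 185} = \frac{194}{13 \left(32 - 185\right)} = \frac{194}{13 \left(-153\right)} = \frac{194}{13} \left(- \frac{1}{153}\right) = - \frac{194}{1989}$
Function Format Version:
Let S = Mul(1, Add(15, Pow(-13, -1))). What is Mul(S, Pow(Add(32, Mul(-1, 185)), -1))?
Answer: Rational(-194, 1989) ≈ -0.097536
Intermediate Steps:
S = Rational(194, 13) (S = Mul(1, Add(15, Rational(-1, 13))) = Mul(1, Rational(194, 13)) = Rational(194, 13) ≈ 14.923)
Mul(S, Pow(Add(32, Mul(-1, 185)), -1)) = Mul(Rational(194, 13), Pow(Add(32, Mul(-1, 185)), -1)) = Mul(Rational(194, 13), Pow(Add(32, -185), -1)) = Mul(Rational(194, 13), Pow(-153, -1)) = Mul(Rational(194, 13), Rational(-1, 153)) = Rational(-194, 1989)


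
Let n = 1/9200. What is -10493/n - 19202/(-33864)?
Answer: -1634540769599/16932 ≈ -9.6536e+7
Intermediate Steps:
n = 1/9200 ≈ 0.00010870
-10493/n - 19202/(-33864) = -10493/1/9200 - 19202/(-33864) = -10493*9200 - 19202*(-1/33864) = -96535600 + 9601/16932 = -1634540769599/16932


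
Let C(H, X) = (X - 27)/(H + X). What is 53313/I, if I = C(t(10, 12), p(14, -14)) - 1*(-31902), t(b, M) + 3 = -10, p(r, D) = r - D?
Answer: 799695/478531 ≈ 1.6711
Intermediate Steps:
t(b, M) = -13 (t(b, M) = -3 - 10 = -13)
C(H, X) = (-27 + X)/(H + X)
I = 478531/15 (I = (-27 + (14 - 1*(-14)))/(-13 + (14 - 1*(-14))) - 1*(-31902) = (-27 + (14 + 14))/(-13 + (14 + 14)) + 31902 = (-27 + 28)/(-13 + 28) + 31902 = 1/15 + 31902 = 478531/15 ≈ 31902.)
53313/I = 53313/(478531/15) = 53313*(15/478531) = 799695/478531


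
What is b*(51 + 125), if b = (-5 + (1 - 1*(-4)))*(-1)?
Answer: 0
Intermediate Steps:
b = 0 (b = (-5 + (1 + 4))*(-1) = (-5 + 5)*(-1) = 0*(-1) = 0)
b*(51 + 125) = 0*(51 + 125) = 0*176 = 0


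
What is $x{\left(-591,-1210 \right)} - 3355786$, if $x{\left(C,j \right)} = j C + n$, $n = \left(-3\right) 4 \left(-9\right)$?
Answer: $-2640568$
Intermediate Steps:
$n = 108$ ($n = \left(-12\right) \left(-9\right) = 108$)
$x{\left(C,j \right)} = 108 + C j$ ($x{\left(C,j \right)} = j C + 108 = C j + 108 = 108 + C j$)
$x{\left(-591,-1210 \right)} - 3355786 = \left(108 - -715110\right) - 3355786 = \left(108 + 715110\right) - 3355786 = 715218 - 3355786 = -2640568$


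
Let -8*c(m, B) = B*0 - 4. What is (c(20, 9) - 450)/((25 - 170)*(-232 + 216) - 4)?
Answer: -899/4632 ≈ -0.19408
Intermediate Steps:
c(m, B) = ½ (c(m, B) = -(B*0 - 4)/8 = -(0 - 4)/8 = -⅛*(-4) = ½)
(c(20, 9) - 450)/((25 - 170)*(-232 + 216) - 4) = (½ - 450)/((25 - 170)*(-232 + 216) - 4) = -899/(2*(-145*(-16) - 4)) = -899/(2*(2320 - 4)) = -899/2/2316 = -899/2*1/2316 = -899/4632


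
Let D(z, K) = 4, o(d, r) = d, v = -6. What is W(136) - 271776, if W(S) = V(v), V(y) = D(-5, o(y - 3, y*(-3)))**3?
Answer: -271712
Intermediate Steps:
V(y) = 64 (V(y) = 4**3 = 64)
W(S) = 64
W(136) - 271776 = 64 - 271776 = -271712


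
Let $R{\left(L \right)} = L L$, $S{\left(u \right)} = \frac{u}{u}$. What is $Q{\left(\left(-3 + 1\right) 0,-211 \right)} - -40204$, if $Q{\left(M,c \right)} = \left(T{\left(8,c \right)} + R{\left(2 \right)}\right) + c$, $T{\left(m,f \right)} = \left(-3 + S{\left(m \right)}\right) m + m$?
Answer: $39989$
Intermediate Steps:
$S{\left(u \right)} = 1$
$T{\left(m,f \right)} = - m$ ($T{\left(m,f \right)} = \left(-3 + 1\right) m + m = - 2 m + m = - m$)
$R{\left(L \right)} = L^{2}$
$Q{\left(M,c \right)} = -4 + c$ ($Q{\left(M,c \right)} = \left(\left(-1\right) 8 + 2^{2}\right) + c = \left(-8 + 4\right) + c = -4 + c$)
$Q{\left(\left(-3 + 1\right) 0,-211 \right)} - -40204 = \left(-4 - 211\right) - -40204 = -215 + 40204 = 39989$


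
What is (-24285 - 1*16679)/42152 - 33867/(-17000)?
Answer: 8308793/8143000 ≈ 1.0204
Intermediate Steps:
(-24285 - 1*16679)/42152 - 33867/(-17000) = (-24285 - 16679)*(1/42152) - 33867*(-1/17000) = -40964*1/42152 + 33867/17000 = -931/958 + 33867/17000 = 8308793/8143000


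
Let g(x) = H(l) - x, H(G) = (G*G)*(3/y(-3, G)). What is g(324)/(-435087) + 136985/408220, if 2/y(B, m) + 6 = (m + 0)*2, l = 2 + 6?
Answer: 3956050985/11840747676 ≈ 0.33411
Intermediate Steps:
l = 8
y(B, m) = 2/(-6 + 2*m) (y(B, m) = 2/(-6 + (m + 0)*2) = 2/(-6 + m*2) = 2/(-6 + 2*m))
H(G) = G²*(-9 + 3*G) (H(G) = (G*G)*(3/(1/(-3 + G))) = G²*(3*(-3 + G)) = G²*(-9 + 3*G))
g(x) = 960 - x (g(x) = 3*8²*(-3 + 8) - x = 3*64*5 - x = 960 - x)
g(324)/(-435087) + 136985/408220 = (960 - 1*324)/(-435087) + 136985/408220 = (960 - 324)*(-1/435087) + 136985*(1/408220) = 636*(-1/435087) + 27397/81644 = -212/145029 + 27397/81644 = 3956050985/11840747676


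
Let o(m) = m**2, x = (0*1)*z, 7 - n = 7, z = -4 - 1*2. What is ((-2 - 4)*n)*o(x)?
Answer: 0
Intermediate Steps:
z = -6 (z = -4 - 2 = -6)
n = 0 (n = 7 - 1*7 = 7 - 7 = 0)
x = 0 (x = (0*1)*(-6) = 0*(-6) = 0)
((-2 - 4)*n)*o(x) = ((-2 - 4)*0)*0**2 = -6*0*0 = 0*0 = 0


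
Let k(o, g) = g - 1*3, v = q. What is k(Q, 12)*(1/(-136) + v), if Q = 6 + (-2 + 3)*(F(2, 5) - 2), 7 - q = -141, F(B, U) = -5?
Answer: 181143/136 ≈ 1331.9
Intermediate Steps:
q = 148 (q = 7 - 1*(-141) = 7 + 141 = 148)
v = 148
Q = -1 (Q = 6 + (-2 + 3)*(-5 - 2) = 6 + 1*(-7) = 6 - 7 = -1)
k(o, g) = -3 + g (k(o, g) = g - 3 = -3 + g)
k(Q, 12)*(1/(-136) + v) = (-3 + 12)*(1/(-136) + 148) = 9*(-1/136 + 148) = 9*(20127/136) = 181143/136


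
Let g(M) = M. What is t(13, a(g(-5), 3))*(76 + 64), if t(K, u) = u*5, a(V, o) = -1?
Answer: -700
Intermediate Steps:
t(K, u) = 5*u
t(13, a(g(-5), 3))*(76 + 64) = (5*(-1))*(76 + 64) = -5*140 = -700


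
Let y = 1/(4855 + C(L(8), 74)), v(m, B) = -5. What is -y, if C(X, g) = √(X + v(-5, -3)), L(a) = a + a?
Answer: -4855/23571014 + √11/23571014 ≈ -0.00020583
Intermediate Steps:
L(a) = 2*a
C(X, g) = √(-5 + X) (C(X, g) = √(X - 5) = √(-5 + X))
y = 1/(4855 + √11) (y = 1/(4855 + √(-5 + 2*8)) = 1/(4855 + √(-5 + 16)) = 1/(4855 + √11) ≈ 0.00020583)
-y = -(4855/23571014 - √11/23571014) = -4855/23571014 + √11/23571014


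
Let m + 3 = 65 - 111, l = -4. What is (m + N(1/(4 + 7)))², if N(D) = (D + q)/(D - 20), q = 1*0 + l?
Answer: 114233344/47961 ≈ 2381.8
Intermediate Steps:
q = -4 (q = 1*0 - 4 = 0 - 4 = -4)
N(D) = (-4 + D)/(-20 + D) (N(D) = (D - 4)/(D - 20) = (-4 + D)/(-20 + D))
m = -49 (m = -3 + (65 - 111) = -3 - 46 = -49)
(m + N(1/(4 + 7)))² = (-49 + (-4 + 1/(4 + 7))/(-20 + 1/(4 + 7)))² = (-49 + (-4 + 1/11)/(-20 + 1/11))² = (-49 - 43/11/(-219/11))² = (-49 - 11/219*(-43/11))² = (-49 + 43/219)² = (-10688/219)² = 114233344/47961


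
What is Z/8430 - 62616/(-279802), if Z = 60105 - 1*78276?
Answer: -759404877/393121810 ≈ -1.9317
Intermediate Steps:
Z = -18171 (Z = 60105 - 78276 = -18171)
Z/8430 - 62616/(-279802) = -18171/8430 - 62616/(-279802) = -18171*1/8430 - 62616*(-1/279802) = -6057/2810 + 31308/139901 = -759404877/393121810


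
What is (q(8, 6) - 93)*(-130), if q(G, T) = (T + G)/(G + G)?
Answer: 47905/4 ≈ 11976.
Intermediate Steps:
q(G, T) = (G + T)/(2*G) (q(G, T) = (G + T)/((2*G)) = (G + T)*(1/(2*G)) = (G + T)/(2*G))
(q(8, 6) - 93)*(-130) = ((½)*(8 + 6)/8 - 93)*(-130) = ((½)*(⅛)*14 - 93)*(-130) = (7/8 - 93)*(-130) = -737/8*(-130) = 47905/4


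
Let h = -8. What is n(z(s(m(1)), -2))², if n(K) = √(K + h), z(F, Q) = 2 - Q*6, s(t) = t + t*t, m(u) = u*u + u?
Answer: 6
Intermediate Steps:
m(u) = u + u² (m(u) = u² + u = u + u²)
s(t) = t + t²
z(F, Q) = 2 - 6*Q
n(K) = √(-8 + K) (n(K) = √(K - 8) = √(-8 + K))
n(z(s(m(1)), -2))² = (√(-8 + (2 - 6*(-2))))² = (√(-8 + (2 + 12)))² = (√(-8 + 14))² = (√6)² = 6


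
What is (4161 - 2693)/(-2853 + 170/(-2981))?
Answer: -4376108/8504963 ≈ -0.51454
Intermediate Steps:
(4161 - 2693)/(-2853 + 170/(-2981)) = 1468/(-2853 + 170*(-1/2981)) = 1468/(-2853 - 170/2981) = 1468/(-8504963/2981) = 1468*(-2981/8504963) = -4376108/8504963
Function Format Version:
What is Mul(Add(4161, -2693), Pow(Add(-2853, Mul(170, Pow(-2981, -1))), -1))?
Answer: Rational(-4376108, 8504963) ≈ -0.51454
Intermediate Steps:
Mul(Add(4161, -2693), Pow(Add(-2853, Mul(170, Pow(-2981, -1))), -1)) = Mul(1468, Pow(Add(-2853, Mul(170, Rational(-1, 2981))), -1)) = Mul(1468, Pow(Add(-2853, Rational(-170, 2981)), -1)) = Mul(1468, Pow(Rational(-8504963, 2981), -1)) = Mul(1468, Rational(-2981, 8504963)) = Rational(-4376108, 8504963)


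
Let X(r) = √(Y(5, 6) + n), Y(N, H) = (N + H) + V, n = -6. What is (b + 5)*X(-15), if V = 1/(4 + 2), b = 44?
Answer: 49*√186/6 ≈ 111.38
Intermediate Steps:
V = ⅙ (V = 1/6 = ⅙ ≈ 0.16667)
Y(N, H) = ⅙ + H + N (Y(N, H) = (N + H) + ⅙ = (H + N) + ⅙ = ⅙ + H + N)
X(r) = √186/6 (X(r) = √((⅙ + 6 + 5) - 6) = √(67/6 - 6) = √(31/6) = √186/6)
(b + 5)*X(-15) = (44 + 5)*(√186/6) = 49*(√186/6) = 49*√186/6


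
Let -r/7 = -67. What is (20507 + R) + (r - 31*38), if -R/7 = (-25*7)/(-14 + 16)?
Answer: 40821/2 ≈ 20411.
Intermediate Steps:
r = 469 (r = -7*(-67) = 469)
R = 1225/2 (R = -7*(-25*7)/(-14 + 16) = -(-1225)/2 = -7*(-175/2) = 1225/2 ≈ 612.50)
(20507 + R) + (r - 31*38) = (20507 + 1225/2) + (469 - 31*38) = 42239/2 + (469 - 1178) = 42239/2 - 709 = 40821/2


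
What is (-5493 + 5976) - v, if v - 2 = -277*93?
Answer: 26242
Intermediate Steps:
v = -25759 (v = 2 - 277*93 = 2 - 25761 = -25759)
(-5493 + 5976) - v = (-5493 + 5976) - 1*(-25759) = 483 + 25759 = 26242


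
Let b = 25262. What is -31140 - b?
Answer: -56402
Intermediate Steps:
-31140 - b = -31140 - 1*25262 = -31140 - 25262 = -56402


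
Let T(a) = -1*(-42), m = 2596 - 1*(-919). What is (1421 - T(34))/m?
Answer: 1379/3515 ≈ 0.39232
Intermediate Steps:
m = 3515 (m = 2596 + 919 = 3515)
T(a) = 42
(1421 - T(34))/m = (1421 - 1*42)/3515 = (1421 - 42)*(1/3515) = 1379*(1/3515) = 1379/3515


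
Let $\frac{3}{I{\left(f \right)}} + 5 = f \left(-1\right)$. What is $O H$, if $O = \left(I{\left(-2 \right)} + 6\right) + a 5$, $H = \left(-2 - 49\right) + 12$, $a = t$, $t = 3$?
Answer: $-780$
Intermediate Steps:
$I{\left(f \right)} = \frac{3}{-5 - f}$ ($I{\left(f \right)} = \frac{3}{-5 + f \left(-1\right)} = \frac{3}{-5 - f}$)
$a = 3$
$H = -39$ ($H = -51 + 12 = -39$)
$O = 20$ ($O = \left(- \frac{3}{5 - 2} + 6\right) + 3 \cdot 5 = \left(- \frac{3}{3} + 6\right) + 15 = \left(\left(-3\right) \frac{1}{3} + 6\right) + 15 = \left(-1 + 6\right) + 15 = 5 + 15 = 20$)
$O H = 20 \left(-39\right) = -780$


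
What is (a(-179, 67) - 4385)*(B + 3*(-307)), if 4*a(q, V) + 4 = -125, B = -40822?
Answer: 737557067/4 ≈ 1.8439e+8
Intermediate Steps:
a(q, V) = -129/4 (a(q, V) = -1 + (¼)*(-125) = -1 - 125/4 = -129/4)
(a(-179, 67) - 4385)*(B + 3*(-307)) = (-129/4 - 4385)*(-40822 + 3*(-307)) = -17669*(-40822 - 921)/4 = -17669/4*(-41743) = 737557067/4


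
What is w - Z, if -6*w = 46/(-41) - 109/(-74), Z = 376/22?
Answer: -1144689/66748 ≈ -17.149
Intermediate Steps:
Z = 188/11 (Z = 376*(1/22) = 188/11 ≈ 17.091)
w = -355/6068 (w = -(46/(-41) - 109/(-74))/6 = -(46*(-1/41) - 109*(-1/74))/6 = -(-46/41 + 109/74)/6 = -⅙*1065/3034 = -355/6068 ≈ -0.058504)
w - Z = -355/6068 - 1*188/11 = -355/6068 - 188/11 = -1144689/66748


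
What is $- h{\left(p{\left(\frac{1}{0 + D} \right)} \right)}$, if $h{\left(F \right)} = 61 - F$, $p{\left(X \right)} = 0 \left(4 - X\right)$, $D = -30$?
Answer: $-61$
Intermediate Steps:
$p{\left(X \right)} = 0$
$- h{\left(p{\left(\frac{1}{0 + D} \right)} \right)} = - (61 - 0) = - (61 + 0) = \left(-1\right) 61 = -61$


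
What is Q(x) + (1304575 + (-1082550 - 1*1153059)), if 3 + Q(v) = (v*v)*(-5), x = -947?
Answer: -5415082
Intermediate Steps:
Q(v) = -3 - 5*v² (Q(v) = -3 + (v*v)*(-5) = -3 + v²*(-5) = -3 - 5*v²)
Q(x) + (1304575 + (-1082550 - 1*1153059)) = (-3 - 5*(-947)²) + (1304575 + (-1082550 - 1*1153059)) = (-3 - 5*896809) + (1304575 + (-1082550 - 1153059)) = (-3 - 4484045) + (1304575 - 2235609) = -4484048 - 931034 = -5415082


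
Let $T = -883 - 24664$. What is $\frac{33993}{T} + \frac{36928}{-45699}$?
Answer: $- \frac{2496845723}{1167472353} \approx -2.1387$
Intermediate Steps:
$T = -25547$ ($T = -883 - 24664 = -25547$)
$\frac{33993}{T} + \frac{36928}{-45699} = \frac{33993}{-25547} + \frac{36928}{-45699} = 33993 \left(- \frac{1}{25547}\right) + 36928 \left(- \frac{1}{45699}\right) = - \frac{33993}{25547} - \frac{36928}{45699} = - \frac{2496845723}{1167472353}$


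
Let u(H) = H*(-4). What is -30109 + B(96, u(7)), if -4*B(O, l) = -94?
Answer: -60171/2 ≈ -30086.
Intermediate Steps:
u(H) = -4*H
B(O, l) = 47/2 (B(O, l) = -¼*(-94) = 47/2)
-30109 + B(96, u(7)) = -30109 + 47/2 = -60171/2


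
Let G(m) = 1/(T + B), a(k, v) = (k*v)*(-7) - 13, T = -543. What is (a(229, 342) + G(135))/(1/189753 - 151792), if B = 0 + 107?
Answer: 9071415599073/2511620499100 ≈ 3.6118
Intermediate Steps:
a(k, v) = -13 - 7*k*v (a(k, v) = -7*k*v - 13 = -13 - 7*k*v)
B = 107
G(m) = -1/436 (G(m) = 1/(-543 + 107) = 1/(-436) = -1/436)
(a(229, 342) + G(135))/(1/189753 - 151792) = ((-13 - 7*229*342) - 1/436)/(1/189753 - 151792) = ((-13 - 548226) - 1/436)/(1/189753 - 151792) = (-548239 - 1/436)/(-28802987375/189753) = -239032205/436*(-189753/28802987375) = 9071415599073/2511620499100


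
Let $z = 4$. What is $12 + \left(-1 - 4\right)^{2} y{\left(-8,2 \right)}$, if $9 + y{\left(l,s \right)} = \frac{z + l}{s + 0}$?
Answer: $-263$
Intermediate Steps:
$y{\left(l,s \right)} = -9 + \frac{4 + l}{s}$ ($y{\left(l,s \right)} = -9 + \frac{4 + l}{s + 0} = -9 + \frac{4 + l}{s}$)
$12 + \left(-1 - 4\right)^{2} y{\left(-8,2 \right)} = 12 + \left(-1 - 4\right)^{2} \frac{4 - 8 - 18}{2} = 12 + \left(-5\right)^{2} \frac{4 - 8 - 18}{2} = 12 + 25 \cdot \frac{1}{2} \left(-22\right) = 12 + 25 \left(-11\right) = 12 - 275 = -263$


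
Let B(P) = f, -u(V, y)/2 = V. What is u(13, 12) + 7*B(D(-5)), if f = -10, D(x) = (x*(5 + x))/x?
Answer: -96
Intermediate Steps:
D(x) = 5 + x
u(V, y) = -2*V
B(P) = -10
u(13, 12) + 7*B(D(-5)) = -2*13 + 7*(-10) = -26 - 70 = -96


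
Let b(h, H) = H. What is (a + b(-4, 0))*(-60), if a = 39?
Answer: -2340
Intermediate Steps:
(a + b(-4, 0))*(-60) = (39 + 0)*(-60) = 39*(-60) = -2340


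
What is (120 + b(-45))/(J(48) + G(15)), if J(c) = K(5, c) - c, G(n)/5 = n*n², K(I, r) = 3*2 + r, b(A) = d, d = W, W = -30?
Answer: 30/5627 ≈ 0.0053314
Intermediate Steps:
d = -30
b(A) = -30
K(I, r) = 6 + r
G(n) = 5*n³ (G(n) = 5*(n*n²) = 5*n³)
J(c) = 6 (J(c) = (6 + c) - c = 6)
(120 + b(-45))/(J(48) + G(15)) = (120 - 30)/(6 + 5*15³) = 90/(6 + 5*3375) = 90/(6 + 16875) = 90/16881 = 90*(1/16881) = 30/5627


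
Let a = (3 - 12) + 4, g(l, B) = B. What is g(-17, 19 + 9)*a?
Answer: -140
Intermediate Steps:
a = -5 (a = -9 + 4 = -5)
g(-17, 19 + 9)*a = (19 + 9)*(-5) = 28*(-5) = -140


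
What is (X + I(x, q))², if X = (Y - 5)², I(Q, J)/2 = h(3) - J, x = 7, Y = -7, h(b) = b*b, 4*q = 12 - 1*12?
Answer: 26244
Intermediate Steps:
q = 0 (q = (12 - 1*12)/4 = (12 - 12)/4 = (¼)*0 = 0)
h(b) = b²
I(Q, J) = 18 - 2*J (I(Q, J) = 2*(3² - J) = 2*(9 - J) = 18 - 2*J)
X = 144 (X = (-7 - 5)² = (-12)² = 144)
(X + I(x, q))² = (144 + (18 - 2*0))² = (144 + (18 + 0))² = (144 + 18)² = 162² = 26244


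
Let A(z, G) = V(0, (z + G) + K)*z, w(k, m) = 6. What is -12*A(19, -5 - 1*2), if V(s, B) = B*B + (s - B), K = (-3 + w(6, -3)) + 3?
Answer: -69768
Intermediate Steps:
K = 6 (K = (-3 + 6) + 3 = 3 + 3 = 6)
V(s, B) = s + B² - B (V(s, B) = B² + (s - B) = s + B² - B)
A(z, G) = z*(-6 + (6 + G + z)² - G - z) (A(z, G) = (0 + ((z + G) + 6)² - ((z + G) + 6))*z = (0 + ((G + z) + 6)² - ((G + z) + 6))*z = (0 + (6 + G + z)² - (6 + G + z))*z = (0 + (6 + G + z)² + (-6 - G - z))*z = (-6 + (6 + G + z)² - G - z)*z = z*(-6 + (6 + G + z)² - G - z))
-12*A(19, -5 - 1*2) = -(-12)*19*(6 + (-5 - 1*2) + 19 - (6 + (-5 - 1*2) + 19)²) = -(-12)*19*(6 + (-5 - 2) + 19 - (6 + (-5 - 2) + 19)²) = -(-12)*19*(6 - 7 + 19 - (6 - 7 + 19)²) = -(-12)*19*(6 - 7 + 19 - 1*18²) = -(-12)*19*(6 - 7 + 19 - 1*324) = -(-12)*19*(6 - 7 + 19 - 324) = -(-12)*19*(-306) = -12*5814 = -69768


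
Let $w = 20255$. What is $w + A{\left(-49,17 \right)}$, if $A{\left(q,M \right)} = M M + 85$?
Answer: $20629$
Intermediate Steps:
$A{\left(q,M \right)} = 85 + M^{2}$ ($A{\left(q,M \right)} = M^{2} + 85 = 85 + M^{2}$)
$w + A{\left(-49,17 \right)} = 20255 + \left(85 + 17^{2}\right) = 20255 + \left(85 + 289\right) = 20255 + 374 = 20629$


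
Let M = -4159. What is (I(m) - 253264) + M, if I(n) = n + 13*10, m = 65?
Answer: -257228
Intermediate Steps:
I(n) = 130 + n (I(n) = n + 130 = 130 + n)
(I(m) - 253264) + M = ((130 + 65) - 253264) - 4159 = (195 - 253264) - 4159 = -253069 - 4159 = -257228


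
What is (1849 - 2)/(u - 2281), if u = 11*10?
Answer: -1847/2171 ≈ -0.85076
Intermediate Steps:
u = 110
(1849 - 2)/(u - 2281) = (1849 - 2)/(110 - 2281) = 1847/(-2171) = 1847*(-1/2171) = -1847/2171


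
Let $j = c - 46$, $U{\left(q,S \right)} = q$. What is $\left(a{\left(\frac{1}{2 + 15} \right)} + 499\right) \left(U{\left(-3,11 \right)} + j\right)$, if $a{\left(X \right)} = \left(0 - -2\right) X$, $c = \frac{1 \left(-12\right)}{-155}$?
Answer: $- \frac{12868351}{527} \approx -24418.0$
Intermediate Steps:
$c = \frac{12}{155}$ ($c = \left(-12\right) \left(- \frac{1}{155}\right) = \frac{12}{155} \approx 0.077419$)
$a{\left(X \right)} = 2 X$ ($a{\left(X \right)} = \left(0 + 2\right) X = 2 X$)
$j = - \frac{7118}{155}$ ($j = \frac{12}{155} - 46 = - \frac{7118}{155} \approx -45.923$)
$\left(a{\left(\frac{1}{2 + 15} \right)} + 499\right) \left(U{\left(-3,11 \right)} + j\right) = \left(\frac{2}{2 + 15} + 499\right) \left(-3 - \frac{7118}{155}\right) = \left(\frac{2}{17} + 499\right) \left(- \frac{7583}{155}\right) = \frac{8485}{17} \left(- \frac{7583}{155}\right) = - \frac{12868351}{527}$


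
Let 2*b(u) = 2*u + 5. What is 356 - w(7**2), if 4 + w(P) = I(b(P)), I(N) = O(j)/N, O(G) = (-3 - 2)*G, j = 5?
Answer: 37130/103 ≈ 360.49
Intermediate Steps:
b(u) = 5/2 + u (b(u) = (2*u + 5)/2 = (5 + 2*u)/2 = 5/2 + u)
O(G) = -5*G
I(N) = -25/N (I(N) = (-5*5)/N = -25/N)
w(P) = -4 - 25/(5/2 + P)
356 - w(7**2) = 356 - 2*(-35 - 4*7**2)/(5 + 2*7**2) = 356 - 2*(-35 - 4*49)/(5 + 2*49) = 356 - 2*(-35 - 196)/(5 + 98) = 356 - 2*(-231)/103 = 356 - 1*(-462/103) = 356 + 462/103 = 37130/103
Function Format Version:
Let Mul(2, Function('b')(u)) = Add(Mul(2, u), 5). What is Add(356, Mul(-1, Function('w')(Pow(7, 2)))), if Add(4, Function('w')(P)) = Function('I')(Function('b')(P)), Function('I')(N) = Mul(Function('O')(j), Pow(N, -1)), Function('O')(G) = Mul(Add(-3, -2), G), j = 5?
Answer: Rational(37130, 103) ≈ 360.49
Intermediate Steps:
Function('b')(u) = Add(Rational(5, 2), u) (Function('b')(u) = Mul(Rational(1, 2), Add(Mul(2, u), 5)) = Mul(Rational(1, 2), Add(5, Mul(2, u))) = Add(Rational(5, 2), u))
Function('O')(G) = Mul(-5, G)
Function('I')(N) = Mul(-25, Pow(N, -1)) (Function('I')(N) = Mul(Mul(-5, 5), Pow(N, -1)) = Mul(-25, Pow(N, -1)))
Function('w')(P) = Add(-4, Mul(-25, Pow(Add(Rational(5, 2), P), -1)))
Add(356, Mul(-1, Function('w')(Pow(7, 2)))) = Add(356, Mul(-1, Mul(2, Pow(Add(5, Mul(2, Pow(7, 2))), -1), Add(-35, Mul(-4, Pow(7, 2)))))) = Add(356, Mul(-1, Mul(2, Pow(Add(5, Mul(2, 49)), -1), Add(-35, Mul(-4, 49))))) = Add(356, Mul(-1, Mul(2, Pow(Add(5, 98), -1), Add(-35, -196)))) = Add(356, Mul(-1, Mul(2, Pow(103, -1), -231))) = Add(356, Mul(-1, Mul(2, Rational(1, 103), -231))) = Add(356, Mul(-1, Rational(-462, 103))) = Add(356, Rational(462, 103)) = Rational(37130, 103)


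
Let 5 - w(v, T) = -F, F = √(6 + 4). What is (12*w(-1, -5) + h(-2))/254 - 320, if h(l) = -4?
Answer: -40612/127 + 6*√10/127 ≈ -319.63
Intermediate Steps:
F = √10 ≈ 3.1623
w(v, T) = 5 + √10 (w(v, T) = 5 - (-1)*√10 = 5 + √10)
(12*w(-1, -5) + h(-2))/254 - 320 = (12*(5 + √10) - 4)/254 - 320 = ((60 + 12*√10) - 4)/254 - 320 = (56 + 12*√10)/254 - 320 = (28/127 + 6*√10/127) - 320 = -40612/127 + 6*√10/127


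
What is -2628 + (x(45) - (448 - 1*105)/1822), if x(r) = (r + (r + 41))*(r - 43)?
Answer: -4311195/1822 ≈ -2366.2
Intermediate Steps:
x(r) = (-43 + r)*(41 + 2*r) (x(r) = (r + (41 + r))*(-43 + r) = (41 + 2*r)*(-43 + r) = (-43 + r)*(41 + 2*r))
-2628 + (x(45) - (448 - 1*105)/1822) = -2628 + ((-1763 - 45*45 + 2*45²) - (448 - 1*105)/1822) = -2628 + ((-1763 - 2025 + 2*2025) - (448 - 105)/1822) = -2628 + ((-1763 - 2025 + 4050) - 343/1822) = -2628 + (262 - 1*343/1822) = -2628 + (262 - 343/1822) = -2628 + 477021/1822 = -4311195/1822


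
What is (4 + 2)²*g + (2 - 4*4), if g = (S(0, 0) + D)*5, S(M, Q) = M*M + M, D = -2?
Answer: -374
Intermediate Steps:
S(M, Q) = M + M² (S(M, Q) = M² + M = M + M²)
g = -10 (g = (0*(1 + 0) - 2)*5 = (0*1 - 2)*5 = (0 - 2)*5 = -2*5 = -10)
(4 + 2)²*g + (2 - 4*4) = (4 + 2)²*(-10) + (2 - 4*4) = 6²*(-10) + (2 - 16) = 36*(-10) - 14 = -360 - 14 = -374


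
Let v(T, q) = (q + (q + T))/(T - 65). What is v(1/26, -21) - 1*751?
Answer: -1267348/1689 ≈ -750.35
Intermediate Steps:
v(T, q) = (T + 2*q)/(-65 + T) (v(T, q) = (q + (T + q))/(-65 + T) = (T + 2*q)/(-65 + T))
v(1/26, -21) - 1*751 = (1/26 + 2*(-21))/(-65 + 1/26) - 1*751 = (1/26 - 42)/(-65 + 1/26) - 751 = -1091/26/(-1689/26) - 751 = -26/1689*(-1091/26) - 751 = 1091/1689 - 751 = -1267348/1689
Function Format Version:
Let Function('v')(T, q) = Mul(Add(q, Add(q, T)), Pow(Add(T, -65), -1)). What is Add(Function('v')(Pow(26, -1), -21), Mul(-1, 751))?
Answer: Rational(-1267348, 1689) ≈ -750.35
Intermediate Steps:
Function('v')(T, q) = Mul(Pow(Add(-65, T), -1), Add(T, Mul(2, q))) (Function('v')(T, q) = Mul(Add(q, Add(T, q)), Pow(Add(-65, T), -1)) = Mul(Add(T, Mul(2, q)), Pow(Add(-65, T), -1)) = Mul(Pow(Add(-65, T), -1), Add(T, Mul(2, q))))
Add(Function('v')(Pow(26, -1), -21), Mul(-1, 751)) = Add(Mul(Pow(Add(-65, Pow(26, -1)), -1), Add(Pow(26, -1), Mul(2, -21))), Mul(-1, 751)) = Add(Mul(Pow(Add(-65, Rational(1, 26)), -1), Add(Rational(1, 26), -42)), -751) = Add(Mul(Pow(Rational(-1689, 26), -1), Rational(-1091, 26)), -751) = Add(Mul(Rational(-26, 1689), Rational(-1091, 26)), -751) = Add(Rational(1091, 1689), -751) = Rational(-1267348, 1689)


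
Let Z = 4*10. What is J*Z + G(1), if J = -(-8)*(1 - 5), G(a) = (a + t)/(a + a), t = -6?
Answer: -2565/2 ≈ -1282.5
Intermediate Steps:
G(a) = (-6 + a)/(2*a) (G(a) = (a - 6)/(a + a) = (-6 + a)/((2*a)) = (-6 + a)*(1/(2*a)) = (-6 + a)/(2*a))
J = -32 (J = -(-8)*(-4) = -2*16 = -32)
Z = 40
J*Z + G(1) = -32*40 + (1/2)*(-6 + 1)/1 = -1280 + (1/2)*1*(-5) = -1280 - 5/2 = -2565/2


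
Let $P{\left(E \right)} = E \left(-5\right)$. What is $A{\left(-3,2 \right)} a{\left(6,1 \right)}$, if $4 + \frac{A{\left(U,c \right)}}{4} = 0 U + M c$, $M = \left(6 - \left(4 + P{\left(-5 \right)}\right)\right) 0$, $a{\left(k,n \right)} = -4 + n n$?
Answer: $48$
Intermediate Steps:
$P{\left(E \right)} = - 5 E$
$a{\left(k,n \right)} = -4 + n^{2}$
$M = 0$ ($M = \left(6 - \left(4 - -25\right)\right) 0 = \left(6 - 29\right) 0 = \left(-23\right) 0 = 0$)
$A{\left(U,c \right)} = -16$ ($A{\left(U,c \right)} = -16 + 4 \left(0 U + 0 c\right) = -16 + 4 \left(0 + 0\right) = -16 + 4 \cdot 0 = -16 + 0 = -16$)
$A{\left(-3,2 \right)} a{\left(6,1 \right)} = - 16 \left(-4 + 1^{2}\right) = - 16 \left(-4 + 1\right) = \left(-16\right) \left(-3\right) = 48$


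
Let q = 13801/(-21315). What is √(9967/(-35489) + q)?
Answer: I*√10840831143138210/108064005 ≈ 0.9635*I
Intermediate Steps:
q = -13801/21315 (q = 13801*(-1/21315) = -13801/21315 ≈ -0.64748)
√(9967/(-35489) + q) = √(9967/(-35489) - 13801/21315) = √(9967*(-1/35489) - 13801/21315) = √(-9967/35489 - 13801/21315) = √(-702230294/756448035) = I*√10840831143138210/108064005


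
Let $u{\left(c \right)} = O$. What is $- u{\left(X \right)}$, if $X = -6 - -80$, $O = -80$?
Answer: $80$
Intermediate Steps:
$X = 74$ ($X = -6 + 80 = 74$)
$u{\left(c \right)} = -80$
$- u{\left(X \right)} = \left(-1\right) \left(-80\right) = 80$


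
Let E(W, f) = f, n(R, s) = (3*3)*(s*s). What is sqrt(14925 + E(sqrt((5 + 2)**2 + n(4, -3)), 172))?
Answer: sqrt(15097) ≈ 122.87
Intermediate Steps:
n(R, s) = 9*s**2
sqrt(14925 + E(sqrt((5 + 2)**2 + n(4, -3)), 172)) = sqrt(14925 + 172) = sqrt(15097)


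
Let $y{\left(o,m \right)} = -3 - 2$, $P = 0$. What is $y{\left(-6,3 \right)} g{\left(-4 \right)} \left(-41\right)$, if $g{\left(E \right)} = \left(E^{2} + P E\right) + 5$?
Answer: $4305$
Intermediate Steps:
$g{\left(E \right)} = 5 + E^{2}$ ($g{\left(E \right)} = \left(E^{2} + 0 E\right) + 5 = \left(E^{2} + 0\right) + 5 = E^{2} + 5 = 5 + E^{2}$)
$y{\left(o,m \right)} = -5$ ($y{\left(o,m \right)} = -3 - 2 = -5$)
$y{\left(-6,3 \right)} g{\left(-4 \right)} \left(-41\right) = - 5 \left(5 + \left(-4\right)^{2}\right) \left(-41\right) = - 5 \left(5 + 16\right) \left(-41\right) = \left(-5\right) 21 \left(-41\right) = \left(-105\right) \left(-41\right) = 4305$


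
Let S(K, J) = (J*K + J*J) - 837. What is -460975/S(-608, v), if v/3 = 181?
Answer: 460975/36132 ≈ 12.758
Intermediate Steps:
v = 543 (v = 3*181 = 543)
S(K, J) = -837 + J² + J*K (S(K, J) = (J*K + J²) - 837 = (J² + J*K) - 837 = -837 + J² + J*K)
-460975/S(-608, v) = -460975/(-837 + 543² + 543*(-608)) = -460975/(-837 + 294849 - 330144) = -460975/(-36132) = -460975*(-1/36132) = 460975/36132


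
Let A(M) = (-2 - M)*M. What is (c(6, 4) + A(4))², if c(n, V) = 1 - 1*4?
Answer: 729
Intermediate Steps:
c(n, V) = -3 (c(n, V) = 1 - 4 = -3)
A(M) = M*(-2 - M)
(c(6, 4) + A(4))² = (-3 - 1*4*(2 + 4))² = (-3 - 1*4*6)² = (-3 - 24)² = (-27)² = 729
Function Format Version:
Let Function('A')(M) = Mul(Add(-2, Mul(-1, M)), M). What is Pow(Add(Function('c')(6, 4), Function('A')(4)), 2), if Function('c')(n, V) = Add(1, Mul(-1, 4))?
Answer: 729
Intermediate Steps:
Function('c')(n, V) = -3 (Function('c')(n, V) = Add(1, -4) = -3)
Function('A')(M) = Mul(M, Add(-2, Mul(-1, M)))
Pow(Add(Function('c')(6, 4), Function('A')(4)), 2) = Pow(Add(-3, Mul(-1, 4, Add(2, 4))), 2) = Pow(Add(-3, Mul(-1, 4, 6)), 2) = Pow(Add(-3, -24), 2) = Pow(-27, 2) = 729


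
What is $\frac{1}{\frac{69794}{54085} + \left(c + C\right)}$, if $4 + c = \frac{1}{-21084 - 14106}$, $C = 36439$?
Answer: $\frac{76130046}{2773896465881} \approx 2.7445 \cdot 10^{-5}$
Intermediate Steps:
$c = - \frac{140761}{35190}$ ($c = -4 + \frac{1}{-21084 - 14106} = -4 + \frac{1}{-35190} = -4 - \frac{1}{35190} = - \frac{140761}{35190} \approx -4.0$)
$\frac{1}{\frac{69794}{54085} + \left(c + C\right)} = \frac{1}{\frac{69794}{54085} + \left(- \frac{140761}{35190} + 36439\right)} = \frac{1}{69794 \cdot \frac{1}{54085} + \frac{1282147649}{35190}} = \frac{1}{\frac{69794}{54085} + \frac{1282147649}{35190}} = \frac{1}{\frac{2773896465881}{76130046}} = \frac{76130046}{2773896465881}$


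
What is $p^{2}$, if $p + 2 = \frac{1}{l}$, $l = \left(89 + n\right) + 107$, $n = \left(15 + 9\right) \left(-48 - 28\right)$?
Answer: $\frac{10608049}{2650384} \approx 4.0025$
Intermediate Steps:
$n = -1824$ ($n = 24 \left(-76\right) = -1824$)
$l = -1628$ ($l = \left(89 - 1824\right) + 107 = -1735 + 107 = -1628$)
$p = - \frac{3257}{1628}$ ($p = -2 + \frac{1}{-1628} = -2 - \frac{1}{1628} = - \frac{3257}{1628} \approx -2.0006$)
$p^{2} = \left(- \frac{3257}{1628}\right)^{2} = \frac{10608049}{2650384}$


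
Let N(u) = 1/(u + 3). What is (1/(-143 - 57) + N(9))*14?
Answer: 329/300 ≈ 1.0967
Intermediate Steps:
N(u) = 1/(3 + u)
(1/(-143 - 57) + N(9))*14 = (1/(-143 - 57) + 1/(3 + 9))*14 = (1/(-200) + 1/12)*14 = (-1/200 + 1/12)*14 = (47/600)*14 = 329/300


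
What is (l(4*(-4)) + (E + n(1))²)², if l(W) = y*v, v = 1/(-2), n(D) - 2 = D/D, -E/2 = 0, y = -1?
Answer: 361/4 ≈ 90.250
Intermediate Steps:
E = 0 (E = -2*0 = 0)
n(D) = 3 (n(D) = 2 + D/D = 2 + 1 = 3)
v = -½ ≈ -0.50000
l(W) = ½ (l(W) = -1*(-½) = ½)
(l(4*(-4)) + (E + n(1))²)² = (½ + (0 + 3)²)² = (½ + 3²)² = (½ + 9)² = (19/2)² = 361/4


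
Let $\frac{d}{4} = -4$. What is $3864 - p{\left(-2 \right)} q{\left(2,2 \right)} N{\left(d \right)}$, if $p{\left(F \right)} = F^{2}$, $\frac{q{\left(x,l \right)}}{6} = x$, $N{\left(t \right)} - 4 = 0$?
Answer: $3672$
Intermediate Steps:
$d = -16$ ($d = 4 \left(-4\right) = -16$)
$N{\left(t \right)} = 4$ ($N{\left(t \right)} = 4 + 0 = 4$)
$q{\left(x,l \right)} = 6 x$
$3864 - p{\left(-2 \right)} q{\left(2,2 \right)} N{\left(d \right)} = 3864 - \left(-2\right)^{2} \cdot 6 \cdot 2 \cdot 4 = 3864 - 4 \cdot 12 \cdot 4 = 3864 - 48 \cdot 4 = 3864 - 192 = 3672$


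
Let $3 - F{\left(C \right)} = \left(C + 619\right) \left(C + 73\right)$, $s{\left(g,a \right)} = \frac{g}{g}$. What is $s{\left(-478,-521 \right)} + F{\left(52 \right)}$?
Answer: $-83871$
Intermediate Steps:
$s{\left(g,a \right)} = 1$
$F{\left(C \right)} = 3 - \left(73 + C\right) \left(619 + C\right)$ ($F{\left(C \right)} = 3 - \left(C + 619\right) \left(C + 73\right) = 3 - \left(619 + C\right) \left(73 + C\right) = 3 - \left(73 + C\right) \left(619 + C\right)$)
$s{\left(-478,-521 \right)} + F{\left(52 \right)} = 1 - 83872 = -83871$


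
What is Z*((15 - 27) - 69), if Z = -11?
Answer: 891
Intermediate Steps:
Z*((15 - 27) - 69) = -11*((15 - 27) - 69) = -11*(-12 - 69) = -11*(-81) = 891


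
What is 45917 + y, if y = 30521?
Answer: 76438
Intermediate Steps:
45917 + y = 45917 + 30521 = 76438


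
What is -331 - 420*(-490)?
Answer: 205469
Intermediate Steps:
-331 - 420*(-490) = -331 + 205800 = 205469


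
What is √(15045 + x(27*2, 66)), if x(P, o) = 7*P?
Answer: √15423 ≈ 124.19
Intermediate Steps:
√(15045 + x(27*2, 66)) = √(15045 + 7*(27*2)) = √(15045 + 7*54) = √(15045 + 378) = √15423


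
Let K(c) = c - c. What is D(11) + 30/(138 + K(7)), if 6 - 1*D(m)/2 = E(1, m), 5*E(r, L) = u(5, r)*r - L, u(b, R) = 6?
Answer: 327/23 ≈ 14.217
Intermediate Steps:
E(r, L) = -L/5 + 6*r/5 (E(r, L) = (6*r - L)/5 = (-L + 6*r)/5 = -L/5 + 6*r/5)
K(c) = 0
D(m) = 48/5 + 2*m/5 (D(m) = 12 - 2*(-m/5 + (6/5)*1) = 12 - 2*(-m/5 + 6/5) = 12 - 2*(6/5 - m/5) = 12 + (-12/5 + 2*m/5) = 48/5 + 2*m/5)
D(11) + 30/(138 + K(7)) = (48/5 + (⅖)*11) + 30/(138 + 0) = (48/5 + 22/5) + 30/138 = 14 + 30*(1/138) = 14 + 5/23 = 327/23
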